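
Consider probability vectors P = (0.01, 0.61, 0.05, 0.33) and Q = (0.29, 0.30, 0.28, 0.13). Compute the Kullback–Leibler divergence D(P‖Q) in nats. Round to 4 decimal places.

D(P‖Q) = Σ p·ln(p/q).
  0.01·ln(0.01/0.29) = -0.03367
  0.61·ln(0.61/0.30) = 0.43290
  0.05·ln(0.05/0.28) = -0.08614
  0.33·ln(0.33/0.13) = 0.30741
D(P‖Q) = 0.6205 nats.

0.6205 nats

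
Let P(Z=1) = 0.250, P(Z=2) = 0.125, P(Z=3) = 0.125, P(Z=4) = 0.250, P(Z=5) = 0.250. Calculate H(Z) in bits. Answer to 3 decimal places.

H(Z) = −Σ p·log₂ p.
  −(0.250)·log₂(0.250) = 0.5000
  −(0.125)·log₂(0.125) = 0.3750
  −(0.125)·log₂(0.125) = 0.3750
  −(0.250)·log₂(0.250) = 0.5000
  −(0.250)·log₂(0.250) = 0.5000
Sum: 0.5000 + 0.3750 + 0.3750 + 0.5000 + 0.5000 = 2.250 bits.

2.250 bits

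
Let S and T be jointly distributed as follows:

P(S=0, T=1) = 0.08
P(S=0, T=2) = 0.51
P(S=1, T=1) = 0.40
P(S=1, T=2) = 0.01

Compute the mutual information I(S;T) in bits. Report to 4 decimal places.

Marginals: p(S) = (0.5900, 0.4100), p(T) = (0.4800, 0.5200).
I(S;T) = H(S) + H(T) − H(S,T).
H(S) = 0.9765, H(T) = 0.9988, H(S,T) = 1.3821.
I(S;T) = 0.9765 + 0.9988 − 1.3821 = 0.5932 bits.

0.5932 bits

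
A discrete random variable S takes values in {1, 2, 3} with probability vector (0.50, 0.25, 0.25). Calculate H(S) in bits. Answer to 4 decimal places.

H(S) = −Σ p·log₂ p.
  −(0.50)·log₂(0.50) = 0.50000
  −(0.25)·log₂(0.25) = 0.50000
  −(0.25)·log₂(0.25) = 0.50000
Sum: 0.50000 + 0.50000 + 0.50000 = 1.5000 bits.

1.5000 bits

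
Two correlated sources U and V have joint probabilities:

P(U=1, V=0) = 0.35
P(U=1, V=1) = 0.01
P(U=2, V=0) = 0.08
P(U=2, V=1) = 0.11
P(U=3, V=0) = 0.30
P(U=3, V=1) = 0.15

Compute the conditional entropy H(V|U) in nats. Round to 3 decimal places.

Marginals: p(U) = (0.3600, 0.1900, 0.4500), p(V) = (0.7300, 0.2700).
H(V|U) = Σ p(U) · H(V|U=·).
  U=1: p=0.3600, H(V|U=1) = 0.1269
  U=2: p=0.1900, H(V|U=2) = 0.6806
  U=3: p=0.4500, H(V|U=3) = 0.6365
Weighted sum = 0.461 nats.

0.461 nats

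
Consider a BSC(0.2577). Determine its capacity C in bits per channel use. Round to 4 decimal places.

Binary symmetric channel: C = 1 − h₂(ε) where h₂ is the binary entropy function.
h₂(0.2577) = −0.2577·log₂0.2577 − 0.7423·log₂0.7423 = 0.8233.
C = 1 − 0.8233 = 0.1767 bits per channel use.

0.1767 bits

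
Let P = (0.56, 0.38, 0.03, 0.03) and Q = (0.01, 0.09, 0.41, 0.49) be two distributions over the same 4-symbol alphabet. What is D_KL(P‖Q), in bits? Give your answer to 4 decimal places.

D(P‖Q) = Σ p·log₂(p/q).
  0.56·log₂(0.56/0.01) = 3.25212
  0.38·log₂(0.38/0.09) = 0.78964
  0.03·log₂(0.03/0.41) = -0.11318
  0.03·log₂(0.03/0.49) = -0.12089
D(P‖Q) = 3.8077 bits.

3.8077 bits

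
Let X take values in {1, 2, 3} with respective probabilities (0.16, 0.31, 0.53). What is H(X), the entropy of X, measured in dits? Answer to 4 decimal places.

0.4312 dits

H(X) = −Σ p·log₁₀ p.
  −(0.16)·log₁₀(0.16) = 0.12734
  −(0.31)·log₁₀(0.31) = 0.15768
  −(0.53)·log₁₀(0.53) = 0.14613
Sum: 0.12734 + 0.15768 + 0.14613 = 0.4312 dits.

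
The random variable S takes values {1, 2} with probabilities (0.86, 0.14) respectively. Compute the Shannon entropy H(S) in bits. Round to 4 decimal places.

0.5842 bits

H(S) = −Σ p·log₂ p.
  −(0.86)·log₂(0.86) = 0.18713
  −(0.14)·log₂(0.14) = 0.39711
Sum: 0.18713 + 0.39711 = 0.5842 bits.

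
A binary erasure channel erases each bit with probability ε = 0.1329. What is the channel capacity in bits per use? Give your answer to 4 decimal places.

0.8671 bits

Binary erasure channel: capacity C = 1 − ε.
C = 1 − 0.1329 = 0.8671 bits per channel use.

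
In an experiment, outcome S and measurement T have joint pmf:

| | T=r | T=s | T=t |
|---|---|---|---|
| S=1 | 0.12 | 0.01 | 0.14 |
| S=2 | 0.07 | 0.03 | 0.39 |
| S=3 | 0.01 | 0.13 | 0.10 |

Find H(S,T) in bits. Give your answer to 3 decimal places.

H(S,T) = −Σ p(x,y)·log₂ p(x,y) over all 9 cells.
  cell (1,r): −0.12·log₂0.12 = 0.3671
  cell (1,s): −0.01·log₂0.01 = 0.0664
  cell (1,t): −0.14·log₂0.14 = 0.3971
  cell (2,r): −0.07·log₂0.07 = 0.2686
  cell (2,s): −0.03·log₂0.03 = 0.1518
  cell (2,t): −0.39·log₂0.39 = 0.5298
  cell (3,r): −0.01·log₂0.01 = 0.0664
  cell (3,s): −0.13·log₂0.13 = 0.3826
  cell (3,t): −0.10·log₂0.10 = 0.3322
Sum = 2.562 bits.

2.562 bits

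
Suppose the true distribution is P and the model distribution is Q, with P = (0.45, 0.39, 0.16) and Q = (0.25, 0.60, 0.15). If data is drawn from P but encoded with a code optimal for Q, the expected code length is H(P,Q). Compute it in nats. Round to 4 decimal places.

H(P,Q) = −Σ p·ln q.
  −0.45·ln(0.25) = 0.62383
  −0.39·ln(0.60) = 0.19922
  −0.16·ln(0.15) = 0.30354
H(P,Q) = 1.1266 nats.

1.1266 nats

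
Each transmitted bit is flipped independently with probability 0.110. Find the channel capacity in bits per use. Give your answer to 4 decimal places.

Binary symmetric channel: C = 1 − h₂(ε) where h₂ is the binary entropy function.
h₂(0.110) = −0.110·log₂0.110 − 0.890·log₂0.890 = 0.4999.
C = 1 − 0.4999 = 0.5001 bits per channel use.

0.5001 bits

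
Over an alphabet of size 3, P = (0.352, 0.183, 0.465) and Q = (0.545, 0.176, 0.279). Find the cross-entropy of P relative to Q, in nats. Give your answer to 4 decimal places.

H(P,Q) = −Σ p·ln q.
  −0.352·ln(0.545) = 0.21365
  −0.183·ln(0.176) = 0.31792
  −0.465·ln(0.279) = 0.59359
H(P,Q) = 1.1252 nats.

1.1252 nats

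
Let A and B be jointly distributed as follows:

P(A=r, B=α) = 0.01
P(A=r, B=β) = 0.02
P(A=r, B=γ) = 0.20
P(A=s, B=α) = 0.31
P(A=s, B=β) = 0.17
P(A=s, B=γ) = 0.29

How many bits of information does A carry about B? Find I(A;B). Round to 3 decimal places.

Marginals: p(A) = (0.2300, 0.7700), p(B) = (0.3200, 0.1900, 0.4900).
I(A;B) = Σ p(x,y)·log₂[p(x,y)/(p(x)p(y))].
  (r,α): 0.01·log₂(0.1359) = -0.0288
  (r,β): 0.02·log₂(0.4577) = -0.0226
  (r,γ): 0.20·log₂(1.7746) = 0.1655
  (s,α): 0.31·log₂(1.2581) = 0.1027
  (s,β): 0.17·log₂(1.1620) = 0.0368
  (s,γ): 0.29·log₂(0.7686) = -0.1101
Sum = 0.144 bits.

0.144 bits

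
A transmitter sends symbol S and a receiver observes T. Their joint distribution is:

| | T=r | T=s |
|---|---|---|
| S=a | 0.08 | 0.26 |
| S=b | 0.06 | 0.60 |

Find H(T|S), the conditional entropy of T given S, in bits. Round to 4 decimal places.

Marginals: p(S) = (0.3400, 0.6600), p(T) = (0.1400, 0.8600).
H(T|S) = Σ p(S) · H(T|S=·).
  S=a: p=0.3400, H(T|S=a) = 0.7871
  S=b: p=0.6600, H(T|S=b) = 0.4395
Weighted sum = 0.5577 bits.

0.5577 bits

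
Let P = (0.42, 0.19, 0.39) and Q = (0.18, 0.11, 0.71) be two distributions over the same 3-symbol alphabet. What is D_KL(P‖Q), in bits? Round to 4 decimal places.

0.3261 bits

D(P‖Q) = Σ p·log₂(p/q).
  0.42·log₂(0.42/0.18) = 0.51340
  0.19·log₂(0.19/0.11) = 0.14981
  0.39·log₂(0.39/0.71) = -0.33709
D(P‖Q) = 0.3261 bits.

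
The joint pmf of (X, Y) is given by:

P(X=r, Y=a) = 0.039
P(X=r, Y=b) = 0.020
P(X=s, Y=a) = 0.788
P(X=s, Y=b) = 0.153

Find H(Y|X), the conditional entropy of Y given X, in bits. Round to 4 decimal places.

0.6572 bits

Chain rule: H(Y|X) = H(X,Y) − H(X).
Marginals: p(X) = (0.0590, 0.9410), p(Y) = (0.8270, 0.1730).
H(X,Y) = 0.9807 bits; H(X) = 0.3235 bits.
H(Y|X) = 0.9807 − 0.3235 = 0.6572 bits.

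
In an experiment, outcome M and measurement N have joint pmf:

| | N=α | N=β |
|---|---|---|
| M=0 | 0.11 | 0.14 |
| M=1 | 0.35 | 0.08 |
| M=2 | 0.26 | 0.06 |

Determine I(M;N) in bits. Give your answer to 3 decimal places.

0.087 bits

Marginals: p(M) = (0.2500, 0.4300, 0.3200), p(N) = (0.7200, 0.2800).
I(M;N) = H(M) + H(N) − H(M,N).
H(M) = 1.5496, H(N) = 0.8555, H(M,N) = 2.3178.
I(M;N) = 1.5496 + 0.8555 − 2.3178 = 0.087 bits.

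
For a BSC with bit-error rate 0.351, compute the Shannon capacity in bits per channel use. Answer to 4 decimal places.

0.0650 bits

Binary symmetric channel: C = 1 − h₂(ε) where h₂ is the binary entropy function.
h₂(0.351) = −0.351·log₂0.351 − 0.649·log₂0.649 = 0.9350.
C = 1 − 0.9350 = 0.0650 bits per channel use.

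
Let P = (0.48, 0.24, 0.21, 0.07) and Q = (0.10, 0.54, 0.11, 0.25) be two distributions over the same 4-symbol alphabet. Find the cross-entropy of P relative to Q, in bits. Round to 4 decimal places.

H(P,Q) = −Σ p·log₂ q.
  −0.48·log₂(0.10) = 1.59453
  −0.24·log₂(0.54) = 0.21335
  −0.21·log₂(0.11) = 0.66873
  −0.07·log₂(0.25) = 0.14000
H(P,Q) = 2.6166 bits.

2.6166 bits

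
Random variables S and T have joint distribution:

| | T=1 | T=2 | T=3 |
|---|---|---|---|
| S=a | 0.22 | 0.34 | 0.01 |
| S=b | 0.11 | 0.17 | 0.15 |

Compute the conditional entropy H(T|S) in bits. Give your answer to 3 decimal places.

Marginals: p(S) = (0.5700, 0.4300), p(T) = (0.3300, 0.5100, 0.1600).
H(T|S) = Σ p(S) · H(T|S=·).
  S=a: p=0.5700, H(T|S=a) = 1.0771
  S=b: p=0.4300, H(T|S=b) = 1.5625
Weighted sum = 1.286 bits.

1.286 bits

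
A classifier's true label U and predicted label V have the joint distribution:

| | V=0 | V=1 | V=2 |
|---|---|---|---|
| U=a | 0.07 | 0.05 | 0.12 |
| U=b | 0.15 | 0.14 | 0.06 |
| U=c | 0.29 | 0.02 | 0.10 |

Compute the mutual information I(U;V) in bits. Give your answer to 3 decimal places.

0.168 bits

Marginals: p(U) = (0.2400, 0.3500, 0.4100), p(V) = (0.5100, 0.2100, 0.2800).
I(U;V) = H(U) + H(V) − H(U,V).
H(U) = 1.5516, H(V) = 1.4825, H(U,V) = 2.8659.
I(U;V) = 1.5516 + 1.4825 − 2.8659 = 0.168 bits.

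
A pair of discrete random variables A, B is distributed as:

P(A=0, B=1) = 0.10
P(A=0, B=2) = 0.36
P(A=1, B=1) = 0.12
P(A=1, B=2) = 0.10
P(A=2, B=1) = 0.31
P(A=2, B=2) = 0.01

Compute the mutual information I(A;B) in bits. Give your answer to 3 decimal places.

Marginals: p(A) = (0.4600, 0.2200, 0.3200), p(B) = (0.5300, 0.4700).
I(A;B) = H(A) + H(B) − H(A,B).
H(A) = 1.5219, H(B) = 0.9974, H(A,B) = 2.1523.
I(A;B) = 1.5219 + 0.9974 − 2.1523 = 0.367 bits.

0.367 bits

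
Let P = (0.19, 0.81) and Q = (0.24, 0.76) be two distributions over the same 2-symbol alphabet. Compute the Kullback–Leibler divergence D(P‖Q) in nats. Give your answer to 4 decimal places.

D(P‖Q) = Σ p·ln(p/q).
  0.19·ln(0.19/0.24) = -0.04439
  0.81·ln(0.81/0.76) = 0.05161
D(P‖Q) = 0.0072 nats.

0.0072 nats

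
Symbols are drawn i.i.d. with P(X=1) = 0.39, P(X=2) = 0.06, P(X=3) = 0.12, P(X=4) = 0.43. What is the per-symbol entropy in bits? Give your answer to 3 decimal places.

1.664 bits

H(X) = −Σ p·log₂ p.
  −(0.39)·log₂(0.39) = 0.5298
  −(0.06)·log₂(0.06) = 0.2435
  −(0.12)·log₂(0.12) = 0.3671
  −(0.43)·log₂(0.43) = 0.5236
Sum: 0.5298 + 0.2435 + 0.3671 + 0.5236 = 1.664 bits.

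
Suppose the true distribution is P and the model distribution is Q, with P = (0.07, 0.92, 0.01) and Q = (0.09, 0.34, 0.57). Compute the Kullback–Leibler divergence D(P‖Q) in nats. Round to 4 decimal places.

D(P‖Q) = Σ p·ln(p/q).
  0.07·ln(0.07/0.09) = -0.01759
  0.92·ln(0.92/0.34) = 0.91579
  0.01·ln(0.01/0.57) = -0.04043
D(P‖Q) = 0.8578 nats.

0.8578 nats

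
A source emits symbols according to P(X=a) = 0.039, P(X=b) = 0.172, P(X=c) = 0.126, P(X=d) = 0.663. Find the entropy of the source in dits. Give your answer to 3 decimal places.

H(X) = −Σ p·log₁₀ p.
  −(0.039)·log₁₀(0.039) = 0.0549
  −(0.172)·log₁₀(0.172) = 0.1315
  −(0.126)·log₁₀(0.126) = 0.1134
  −(0.663)·log₁₀(0.663) = 0.1183
Sum: 0.0549 + 0.1315 + 0.1134 + 0.1183 = 0.418 dits.

0.418 dits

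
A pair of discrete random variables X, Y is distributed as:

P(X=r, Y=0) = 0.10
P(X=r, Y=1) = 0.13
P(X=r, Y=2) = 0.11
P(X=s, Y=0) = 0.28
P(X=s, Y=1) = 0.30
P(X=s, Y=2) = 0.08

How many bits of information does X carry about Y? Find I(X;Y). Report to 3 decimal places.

Marginals: p(X) = (0.3400, 0.6600), p(Y) = (0.3800, 0.4300, 0.1900).
I(X;Y) = Σ p(x,y)·log₂[p(x,y)/(p(x)p(y))].
  (r,0): 0.10·log₂(0.7740) = -0.0370
  (r,1): 0.13·log₂(0.8892) = -0.0220
  (r,2): 0.11·log₂(1.7028) = 0.0845
  (s,0): 0.28·log₂(1.1164) = 0.0445
  (s,1): 0.30·log₂(1.0571) = 0.0240
  (s,2): 0.08·log₂(0.6380) = -0.0519
Sum = 0.042 bits.

0.042 bits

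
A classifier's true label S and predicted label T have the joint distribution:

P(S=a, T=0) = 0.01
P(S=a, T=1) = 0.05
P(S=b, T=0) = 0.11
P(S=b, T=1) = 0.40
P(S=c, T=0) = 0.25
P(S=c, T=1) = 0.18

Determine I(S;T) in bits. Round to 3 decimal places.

0.106 bits

Marginals: p(S) = (0.0600, 0.5100, 0.4300), p(T) = (0.3700, 0.6300).
I(S;T) = H(S) + H(T) − H(S,T).
H(S) = 1.2625, H(T) = 0.9507, H(S,T) = 2.1069.
I(S;T) = 1.2625 + 0.9507 − 2.1069 = 0.106 bits.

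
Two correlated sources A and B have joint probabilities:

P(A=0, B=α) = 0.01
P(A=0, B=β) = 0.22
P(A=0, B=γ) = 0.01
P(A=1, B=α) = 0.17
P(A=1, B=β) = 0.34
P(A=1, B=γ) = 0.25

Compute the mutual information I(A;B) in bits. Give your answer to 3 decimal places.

0.137 bits

Marginals: p(A) = (0.2400, 0.7600), p(B) = (0.1800, 0.5600, 0.2600).
I(A;B) = Σ p(x,y)·log₂[p(x,y)/(p(x)p(y))].
  (0,α): 0.01·log₂(0.2315) = -0.0211
  (0,β): 0.22·log₂(1.6369) = 0.1564
  (0,γ): 0.01·log₂(0.1603) = -0.0264
  (1,α): 0.17·log₂(1.2427) = 0.0533
  (1,β): 0.34·log₂(0.7989) = -0.1101
  (1,γ): 0.25·log₂(1.2652) = 0.0848
Sum = 0.137 bits.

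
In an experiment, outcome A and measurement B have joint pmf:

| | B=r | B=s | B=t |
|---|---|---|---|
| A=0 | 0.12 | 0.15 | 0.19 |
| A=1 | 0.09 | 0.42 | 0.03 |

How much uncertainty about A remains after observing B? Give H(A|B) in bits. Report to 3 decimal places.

Marginals: p(A) = (0.4600, 0.5400), p(B) = (0.2100, 0.5700, 0.2200).
H(A|B) = Σ p(B) · H(A|B=·).
  B=r: p=0.2100, H(A|B=r) = 0.9852
  B=s: p=0.5700, H(A|B=s) = 0.8315
  B=t: p=0.2200, H(A|B=t) = 0.5746
Weighted sum = 0.807 bits.

0.807 bits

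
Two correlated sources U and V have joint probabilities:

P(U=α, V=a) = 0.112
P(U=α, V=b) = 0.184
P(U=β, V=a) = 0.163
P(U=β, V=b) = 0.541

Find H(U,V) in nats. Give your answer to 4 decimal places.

1.1847 nats

H(U,V) = −Σ p(x,y)·ln p(x,y) over all 4 cells.
  cell (α,a): −0.112·ln0.112 = 0.24520
  cell (α,b): −0.184·ln0.184 = 0.31148
  cell (β,a): −0.163·ln0.163 = 0.29568
  cell (β,b): −0.541·ln0.541 = 0.33236
Sum = 1.1847 nats.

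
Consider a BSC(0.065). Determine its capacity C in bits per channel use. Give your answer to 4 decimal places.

Binary symmetric channel: C = 1 − h₂(ε) where h₂ is the binary entropy function.
h₂(0.065) = −0.065·log₂0.065 − 0.935·log₂0.935 = 0.3470.
C = 1 − 0.3470 = 0.6530 bits per channel use.

0.6530 bits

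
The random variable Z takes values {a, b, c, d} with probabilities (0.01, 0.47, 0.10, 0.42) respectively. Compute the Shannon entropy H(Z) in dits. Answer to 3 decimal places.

0.432 dits

H(Z) = −Σ p·log₁₀ p.
  −(0.01)·log₁₀(0.01) = 0.0200
  −(0.47)·log₁₀(0.47) = 0.1541
  −(0.10)·log₁₀(0.10) = 0.1000
  −(0.42)·log₁₀(0.42) = 0.1582
Sum: 0.0200 + 0.1541 + 0.1000 + 0.1582 = 0.432 dits.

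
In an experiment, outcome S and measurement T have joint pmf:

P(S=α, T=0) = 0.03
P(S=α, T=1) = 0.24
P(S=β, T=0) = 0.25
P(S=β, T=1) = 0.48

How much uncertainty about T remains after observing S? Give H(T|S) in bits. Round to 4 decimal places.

Chain rule: H(T|S) = H(S,T) − H(S).
Marginals: p(S) = (0.2700, 0.7300), p(T) = (0.2800, 0.7200).
H(S,T) = 1.6542 bits; H(S) = 0.8415 bits.
H(T|S) = 1.6542 − 0.8415 = 0.8127 bits.

0.8127 bits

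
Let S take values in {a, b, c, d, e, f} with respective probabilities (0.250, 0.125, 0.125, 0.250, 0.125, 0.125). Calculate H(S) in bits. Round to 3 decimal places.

H(S) = −Σ p·log₂ p.
  −(0.250)·log₂(0.250) = 0.5000
  −(0.125)·log₂(0.125) = 0.3750
  −(0.125)·log₂(0.125) = 0.3750
  −(0.250)·log₂(0.250) = 0.5000
  −(0.125)·log₂(0.125) = 0.3750
  −(0.125)·log₂(0.125) = 0.3750
Sum: 0.5000 + 0.3750 + 0.3750 + 0.5000 + 0.3750 + 0.3750 = 2.500 bits.

2.500 bits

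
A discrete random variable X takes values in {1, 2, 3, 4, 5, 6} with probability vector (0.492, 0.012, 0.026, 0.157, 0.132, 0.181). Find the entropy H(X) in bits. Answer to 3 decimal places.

H(X) = −Σ p·log₂ p.
  −(0.492)·log₂(0.492) = 0.5034
  −(0.012)·log₂(0.012) = 0.0766
  −(0.026)·log₂(0.026) = 0.1369
  −(0.157)·log₂(0.157) = 0.4194
  −(0.132)·log₂(0.132) = 0.3856
  −(0.181)·log₂(0.181) = 0.4463
Sum: 0.5034 + 0.0766 + 0.1369 + 0.4194 + 0.3856 + 0.4463 = 1.968 bits.

1.968 bits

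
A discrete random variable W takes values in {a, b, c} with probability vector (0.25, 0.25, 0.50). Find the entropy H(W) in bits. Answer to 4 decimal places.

H(W) = −Σ p·log₂ p.
  −(0.25)·log₂(0.25) = 0.50000
  −(0.25)·log₂(0.25) = 0.50000
  −(0.50)·log₂(0.50) = 0.50000
Sum: 0.50000 + 0.50000 + 0.50000 = 1.5000 bits.

1.5000 bits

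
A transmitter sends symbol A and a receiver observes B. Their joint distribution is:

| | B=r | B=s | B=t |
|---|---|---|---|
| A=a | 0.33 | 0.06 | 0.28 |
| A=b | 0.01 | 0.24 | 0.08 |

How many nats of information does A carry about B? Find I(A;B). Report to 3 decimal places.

Marginals: p(A) = (0.6700, 0.3300), p(B) = (0.3400, 0.3000, 0.3600).
I(A;B) = Σ p(x,y)·ln[p(x,y)/(p(x)p(y))].
  (a,r): 0.33·ln(1.4486) = 0.1223
  (a,s): 0.06·ln(0.2985) = -0.0725
  (a,t): 0.28·ln(1.1609) = 0.0418
  (b,r): 0.01·ln(0.0891) = -0.0242
  (b,s): 0.24·ln(2.4242) = 0.2125
  (b,t): 0.08·ln(0.6734) = -0.0316
Sum = 0.248 nats.

0.248 nats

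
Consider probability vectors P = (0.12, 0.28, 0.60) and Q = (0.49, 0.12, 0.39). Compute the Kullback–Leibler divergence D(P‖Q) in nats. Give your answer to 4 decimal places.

0.3269 nats

D(P‖Q) = Σ p·ln(p/q).
  0.12·ln(0.12/0.49) = -0.16883
  0.28·ln(0.28/0.12) = 0.23724
  0.60·ln(0.60/0.39) = 0.25847
D(P‖Q) = 0.3269 nats.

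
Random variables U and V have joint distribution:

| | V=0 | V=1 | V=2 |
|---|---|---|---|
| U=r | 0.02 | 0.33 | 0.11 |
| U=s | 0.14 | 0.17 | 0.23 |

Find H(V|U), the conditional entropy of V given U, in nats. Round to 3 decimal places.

0.911 nats

Marginals: p(U) = (0.4600, 0.5400), p(V) = (0.1600, 0.5000, 0.3400).
H(V|U) = Σ p(U) · H(V|U=·).
  U=r: p=0.4600, H(V|U=r) = 0.7167
  U=s: p=0.5400, H(V|U=s) = 1.0774
Weighted sum = 0.911 nats.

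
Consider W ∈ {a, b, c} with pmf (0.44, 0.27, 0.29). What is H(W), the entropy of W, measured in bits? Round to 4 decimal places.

1.5491 bits

H(W) = −Σ p·log₂ p.
  −(0.44)·log₂(0.44) = 0.52115
  −(0.27)·log₂(0.27) = 0.51002
  −(0.29)·log₂(0.29) = 0.51790
Sum: 0.52115 + 0.51002 + 0.51790 = 1.5491 bits.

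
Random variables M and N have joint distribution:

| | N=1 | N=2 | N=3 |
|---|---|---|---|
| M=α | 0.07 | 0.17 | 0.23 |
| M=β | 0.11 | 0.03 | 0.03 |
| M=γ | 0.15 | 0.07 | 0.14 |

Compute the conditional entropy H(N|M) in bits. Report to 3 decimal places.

Chain rule: H(N|M) = H(M,N) − H(M).
Marginals: p(M) = (0.4700, 0.1700, 0.3600), p(N) = (0.3300, 0.2700, 0.4000).
H(M,N) = 2.9208 bits; H(M) = 1.4772 bits.
H(N|M) = 2.9208 − 1.4772 = 1.444 bits.

1.444 bits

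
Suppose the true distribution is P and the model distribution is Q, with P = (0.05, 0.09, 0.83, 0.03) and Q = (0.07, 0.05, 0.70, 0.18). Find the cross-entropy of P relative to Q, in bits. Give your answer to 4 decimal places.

1.0821 bits

H(P,Q) = −Σ p·log₂ q.
  −0.05·log₂(0.07) = 0.19183
  −0.09·log₂(0.05) = 0.38897
  −0.83·log₂(0.70) = 0.42710
  −0.03·log₂(0.18) = 0.07422
H(P,Q) = 1.0821 bits.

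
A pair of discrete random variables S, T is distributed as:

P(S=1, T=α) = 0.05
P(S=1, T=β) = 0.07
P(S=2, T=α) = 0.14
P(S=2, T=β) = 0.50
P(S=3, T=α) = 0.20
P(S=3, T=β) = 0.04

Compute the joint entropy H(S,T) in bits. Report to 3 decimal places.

2.032 bits

H(S,T) = −Σ p(x,y)·log₂ p(x,y) over all 6 cells.
  cell (1,α): −0.05·log₂0.05 = 0.2161
  cell (1,β): −0.07·log₂0.07 = 0.2686
  cell (2,α): −0.14·log₂0.14 = 0.3971
  cell (2,β): −0.50·log₂0.50 = 0.5000
  cell (3,α): −0.20·log₂0.20 = 0.4644
  cell (3,β): −0.04·log₂0.04 = 0.1858
Sum = 2.032 bits.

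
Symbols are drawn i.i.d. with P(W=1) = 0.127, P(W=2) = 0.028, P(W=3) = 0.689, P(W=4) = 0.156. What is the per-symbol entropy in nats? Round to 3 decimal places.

H(W) = −Σ p·ln p.
  −(0.127)·ln(0.127) = 0.2621
  −(0.028)·ln(0.028) = 0.1001
  −(0.689)·ln(0.689) = 0.2567
  −(0.156)·ln(0.156) = 0.2898
Sum: 0.2621 + 0.1001 + 0.2567 + 0.2898 = 0.909 nats.

0.909 nats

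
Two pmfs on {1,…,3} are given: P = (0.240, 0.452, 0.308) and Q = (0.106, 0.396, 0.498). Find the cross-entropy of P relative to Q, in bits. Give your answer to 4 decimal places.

H(P,Q) = −Σ p·log₂ q.
  −0.240·log₂(0.106) = 0.77709
  −0.452·log₂(0.396) = 0.60407
  −0.308·log₂(0.498) = 0.30978
H(P,Q) = 1.6909 bits.

1.6909 bits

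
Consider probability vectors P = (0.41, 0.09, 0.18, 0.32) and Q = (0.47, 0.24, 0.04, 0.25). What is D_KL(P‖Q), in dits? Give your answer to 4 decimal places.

D(P‖Q) = Σ p·log₁₀(p/q).
  0.41·log₁₀(0.41/0.47) = -0.02432
  0.09·log₁₀(0.09/0.24) = -0.03834
  0.18·log₁₀(0.18/0.04) = 0.11758
  0.32·log₁₀(0.32/0.25) = 0.03431
D(P‖Q) = 0.0892 dits.

0.0892 dits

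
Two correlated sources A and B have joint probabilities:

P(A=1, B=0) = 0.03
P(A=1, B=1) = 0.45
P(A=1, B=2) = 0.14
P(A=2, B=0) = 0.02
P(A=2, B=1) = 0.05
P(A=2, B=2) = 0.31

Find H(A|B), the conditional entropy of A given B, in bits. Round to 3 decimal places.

0.686 bits

Marginals: p(A) = (0.6200, 0.3800), p(B) = (0.0500, 0.5000, 0.4500).
H(A|B) = Σ p(B) · H(A|B=·).
  B=0: p=0.0500, H(A|B=0) = 0.9710
  B=1: p=0.5000, H(A|B=1) = 0.4690
  B=2: p=0.4500, H(A|B=2) = 0.8945
Weighted sum = 0.686 bits.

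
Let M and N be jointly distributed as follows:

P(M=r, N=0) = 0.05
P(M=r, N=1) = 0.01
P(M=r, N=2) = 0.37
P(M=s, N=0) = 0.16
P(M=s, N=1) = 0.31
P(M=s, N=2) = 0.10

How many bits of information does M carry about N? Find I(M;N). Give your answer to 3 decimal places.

0.404 bits

Marginals: p(M) = (0.4300, 0.5700), p(N) = (0.2100, 0.3200, 0.4700).
I(M;N) = H(M) + H(N) − H(M,N).
H(M) = 0.9858, H(N) = 1.5108, H(M,N) = 2.0923.
I(M;N) = 0.9858 + 1.5108 − 2.0923 = 0.404 bits.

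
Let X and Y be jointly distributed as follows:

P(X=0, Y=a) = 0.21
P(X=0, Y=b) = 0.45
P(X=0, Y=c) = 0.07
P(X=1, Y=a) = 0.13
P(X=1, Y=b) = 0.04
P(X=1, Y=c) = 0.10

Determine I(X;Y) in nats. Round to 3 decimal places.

Marginals: p(X) = (0.7300, 0.2700), p(Y) = (0.3400, 0.4900, 0.1700).
I(X;Y) = H(X) + H(Y) − H(X,Y).
H(X) = 0.5833, H(Y) = 1.0176, H(X,Y) = 1.4975.
I(X;Y) = 0.5833 + 1.0176 − 1.4975 = 0.103 nats.

0.103 nats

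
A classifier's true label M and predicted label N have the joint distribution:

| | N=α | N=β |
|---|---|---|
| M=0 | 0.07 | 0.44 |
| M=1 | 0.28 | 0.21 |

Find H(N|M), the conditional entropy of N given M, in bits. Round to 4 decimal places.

0.7770 bits

Chain rule: H(N|M) = H(M,N) − H(M).
Marginals: p(M) = (0.5100, 0.4900), p(N) = (0.3500, 0.6500).
H(M,N) = 1.7767 bits; H(M) = 0.9997 bits.
H(N|M) = 1.7767 − 0.9997 = 0.7770 bits.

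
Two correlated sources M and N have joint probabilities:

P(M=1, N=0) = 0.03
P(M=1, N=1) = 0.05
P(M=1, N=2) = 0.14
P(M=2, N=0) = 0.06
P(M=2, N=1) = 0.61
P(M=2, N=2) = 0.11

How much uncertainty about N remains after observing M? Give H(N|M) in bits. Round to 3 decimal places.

Marginals: p(M) = (0.2200, 0.7800), p(N) = (0.0900, 0.6600, 0.2500).
H(N|M) = Σ p(M) · H(N|M=·).
  M=1: p=0.2200, H(N|M=1) = 1.2927
  M=2: p=0.7800, H(N|M=2) = 0.9605
Weighted sum = 1.034 bits.

1.034 bits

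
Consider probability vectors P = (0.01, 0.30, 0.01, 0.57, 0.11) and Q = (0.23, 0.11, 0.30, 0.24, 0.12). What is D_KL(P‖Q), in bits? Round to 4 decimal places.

D(P‖Q) = Σ p·log₂(p/q).
  0.01·log₂(0.01/0.23) = -0.04524
  0.30·log₂(0.30/0.11) = 0.43424
  0.01·log₂(0.01/0.30) = -0.04907
  0.57·log₂(0.57/0.24) = 0.71132
  0.11·log₂(0.11/0.12) = -0.01381
D(P‖Q) = 1.0374 bits.

1.0374 bits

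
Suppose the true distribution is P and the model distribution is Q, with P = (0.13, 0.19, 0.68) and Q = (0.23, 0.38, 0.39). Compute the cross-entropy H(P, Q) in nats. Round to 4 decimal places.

H(P,Q) = −Σ p·ln q.
  −0.13·ln(0.23) = 0.19106
  −0.19·ln(0.38) = 0.18384
  −0.68·ln(0.39) = 0.64029
H(P,Q) = 1.0152 nats.

1.0152 nats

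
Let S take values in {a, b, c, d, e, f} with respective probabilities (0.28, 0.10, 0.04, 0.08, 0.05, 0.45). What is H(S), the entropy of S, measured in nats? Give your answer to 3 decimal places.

1.427 nats

H(S) = −Σ p·ln p.
  −(0.28)·ln(0.28) = 0.3564
  −(0.10)·ln(0.10) = 0.2303
  −(0.04)·ln(0.04) = 0.1288
  −(0.08)·ln(0.08) = 0.2021
  −(0.05)·ln(0.05) = 0.1498
  −(0.45)·ln(0.45) = 0.3593
Sum: 0.3564 + 0.2303 + 0.1288 + 0.2021 + 0.1498 + 0.3593 = 1.427 nats.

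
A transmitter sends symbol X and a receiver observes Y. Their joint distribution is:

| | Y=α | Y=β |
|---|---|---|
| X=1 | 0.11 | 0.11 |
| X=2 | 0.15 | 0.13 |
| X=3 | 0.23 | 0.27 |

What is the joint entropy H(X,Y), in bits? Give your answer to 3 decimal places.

H(X,Y) = −Σ p(x,y)·log₂ p(x,y) over all 6 cells.
  cell (1,α): −0.11·log₂0.11 = 0.3503
  cell (1,β): −0.11·log₂0.11 = 0.3503
  cell (2,α): −0.15·log₂0.15 = 0.4105
  cell (2,β): −0.13·log₂0.13 = 0.3826
  cell (3,α): −0.23·log₂0.23 = 0.4877
  cell (3,β): −0.27·log₂0.27 = 0.5100
Sum = 2.491 bits.

2.491 bits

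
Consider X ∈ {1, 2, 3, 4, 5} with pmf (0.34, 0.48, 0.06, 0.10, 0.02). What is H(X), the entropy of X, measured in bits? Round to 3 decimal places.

H(X) = −Σ p·log₂ p.
  −(0.34)·log₂(0.34) = 0.5292
  −(0.48)·log₂(0.48) = 0.5083
  −(0.06)·log₂(0.06) = 0.2435
  −(0.10)·log₂(0.10) = 0.3322
  −(0.02)·log₂(0.02) = 0.1129
Sum: 0.5292 + 0.5083 + 0.2435 + 0.3322 + 0.1129 = 1.726 bits.

1.726 bits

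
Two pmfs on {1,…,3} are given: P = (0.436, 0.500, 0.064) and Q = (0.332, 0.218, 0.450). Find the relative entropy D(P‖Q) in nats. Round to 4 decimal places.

D(P‖Q) = Σ p·ln(p/q).
  0.436·ln(0.436/0.332) = 0.11881
  0.500·ln(0.500/0.218) = 0.41506
  0.064·ln(0.064/0.450) = -0.12482
D(P‖Q) = 0.4090 nats.

0.4090 nats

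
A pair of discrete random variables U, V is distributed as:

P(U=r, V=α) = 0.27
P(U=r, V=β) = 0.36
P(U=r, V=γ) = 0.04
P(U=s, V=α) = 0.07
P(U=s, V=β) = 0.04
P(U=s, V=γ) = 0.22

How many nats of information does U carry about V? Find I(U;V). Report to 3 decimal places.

0.220 nats

Marginals: p(U) = (0.6700, 0.3300), p(V) = (0.3400, 0.4000, 0.2600).
I(U;V) = H(U) + H(V) − H(U,V).
H(U) = 0.6342, H(V) = 1.0836, H(U,V) = 1.4981.
I(U;V) = 0.6342 + 1.0836 − 1.4981 = 0.220 nats.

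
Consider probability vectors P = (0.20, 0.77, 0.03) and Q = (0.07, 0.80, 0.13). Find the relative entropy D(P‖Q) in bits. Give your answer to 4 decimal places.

D(P‖Q) = Σ p·log₂(p/q).
  0.20·log₂(0.20/0.07) = 0.30291
  0.77·log₂(0.77/0.80) = -0.04246
  0.03·log₂(0.03/0.13) = -0.06346
D(P‖Q) = 0.1970 bits.

0.1970 bits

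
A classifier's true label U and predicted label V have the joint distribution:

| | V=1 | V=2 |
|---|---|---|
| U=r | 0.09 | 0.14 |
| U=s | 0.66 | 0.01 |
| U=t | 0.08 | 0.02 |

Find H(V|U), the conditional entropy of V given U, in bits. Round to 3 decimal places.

0.369 bits

Chain rule: H(V|U) = H(U,V) − H(U).
Marginals: p(U) = (0.2300, 0.6700, 0.1000), p(V) = (0.8300, 0.1700).
H(U,V) = 1.5762 bits; H(U) = 1.2070 bits.
H(V|U) = 1.5762 − 1.2070 = 0.369 bits.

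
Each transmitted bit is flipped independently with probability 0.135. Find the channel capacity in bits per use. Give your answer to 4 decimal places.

0.4290 bits

Binary symmetric channel: C = 1 − h₂(ε) where h₂ is the binary entropy function.
h₂(0.135) = −0.135·log₂0.135 − 0.865·log₂0.865 = 0.5710.
C = 1 − 0.5710 = 0.4290 bits per channel use.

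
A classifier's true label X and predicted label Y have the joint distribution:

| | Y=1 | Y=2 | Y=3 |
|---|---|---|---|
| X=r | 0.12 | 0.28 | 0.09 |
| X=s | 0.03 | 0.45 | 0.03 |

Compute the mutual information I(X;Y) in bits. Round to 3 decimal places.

0.093 bits

Marginals: p(X) = (0.4900, 0.5100), p(Y) = (0.1500, 0.7300, 0.1200).
I(X;Y) = H(X) + H(Y) − H(X,Y).
H(X) = 0.9997, H(Y) = 1.1091, H(X,Y) = 2.0159.
I(X;Y) = 0.9997 + 1.1091 − 2.0159 = 0.093 bits.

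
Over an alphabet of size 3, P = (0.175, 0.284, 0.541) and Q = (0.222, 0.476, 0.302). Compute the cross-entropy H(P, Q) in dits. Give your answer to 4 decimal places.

0.4873 dits

H(P,Q) = −Σ p·log₁₀ q.
  −0.175·log₁₀(0.222) = 0.11439
  −0.284·log₁₀(0.476) = 0.09156
  −0.541·log₁₀(0.302) = 0.28132
H(P,Q) = 0.4873 dits.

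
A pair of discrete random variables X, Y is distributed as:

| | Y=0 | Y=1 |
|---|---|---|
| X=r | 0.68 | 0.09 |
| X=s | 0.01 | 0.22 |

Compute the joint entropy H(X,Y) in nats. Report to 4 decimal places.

0.8581 nats

H(X,Y) = −Σ p(x,y)·ln p(x,y) over all 4 cells.
  cell (r,0): −0.68·ln0.68 = 0.26225
  cell (r,1): −0.09·ln0.09 = 0.21672
  cell (s,0): −0.01·ln0.01 = 0.04605
  cell (s,1): −0.22·ln0.22 = 0.33311
Sum = 0.8581 nats.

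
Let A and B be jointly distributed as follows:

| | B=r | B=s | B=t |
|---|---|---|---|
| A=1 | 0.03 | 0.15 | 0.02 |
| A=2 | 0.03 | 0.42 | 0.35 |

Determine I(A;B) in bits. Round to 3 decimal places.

Marginals: p(A) = (0.2000, 0.8000), p(B) = (0.0600, 0.5700, 0.3700).
I(A;B) = Σ p(x,y)·log₂[p(x,y)/(p(x)p(y))].
  (1,r): 0.03·log₂(2.5000) = 0.0397
  (1,s): 0.15·log₂(1.3158) = 0.0594
  (1,t): 0.02·log₂(0.2703) = -0.0378
  (2,r): 0.03·log₂(0.6250) = -0.0203
  (2,s): 0.42·log₂(0.9211) = -0.0498
  (2,t): 0.35·log₂(1.1824) = 0.0846
Sum = 0.076 bits.

0.076 bits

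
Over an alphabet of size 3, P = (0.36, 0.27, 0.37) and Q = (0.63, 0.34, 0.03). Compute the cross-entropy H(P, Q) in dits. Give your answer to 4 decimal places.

0.7622 dits

H(P,Q) = −Σ p·log₁₀ q.
  −0.36·log₁₀(0.63) = 0.07224
  −0.27·log₁₀(0.34) = 0.12650
  −0.37·log₁₀(0.03) = 0.56347
H(P,Q) = 0.7622 dits.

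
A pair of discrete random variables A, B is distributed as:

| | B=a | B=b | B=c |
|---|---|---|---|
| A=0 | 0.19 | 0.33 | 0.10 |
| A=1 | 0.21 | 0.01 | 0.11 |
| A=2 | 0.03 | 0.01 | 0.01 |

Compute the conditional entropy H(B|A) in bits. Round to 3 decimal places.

Chain rule: H(B|A) = H(A,B) − H(A).
Marginals: p(A) = (0.6200, 0.3300, 0.0500), p(B) = (0.4300, 0.3500, 0.2200).
H(A,B) = 2.4894 bits; H(A) = 1.1715 bits.
H(B|A) = 2.4894 − 1.1715 = 1.318 bits.

1.318 bits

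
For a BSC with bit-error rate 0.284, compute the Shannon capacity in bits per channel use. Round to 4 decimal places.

0.1392 bits

Binary symmetric channel: C = 1 − h₂(ε) where h₂ is the binary entropy function.
h₂(0.284) = −0.284·log₂0.284 − 0.716·log₂0.716 = 0.8608.
C = 1 − 0.8608 = 0.1392 bits per channel use.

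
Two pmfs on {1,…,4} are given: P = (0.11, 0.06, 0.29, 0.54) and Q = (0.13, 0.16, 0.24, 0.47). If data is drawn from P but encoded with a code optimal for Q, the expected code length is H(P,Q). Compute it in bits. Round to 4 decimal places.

1.6677 bits

H(P,Q) = −Σ p·log₂ q.
  −0.11·log₂(0.13) = 0.32378
  −0.06·log₂(0.16) = 0.15863
  −0.29·log₂(0.24) = 0.59708
  −0.54·log₂(0.47) = 0.58820
H(P,Q) = 1.6677 bits.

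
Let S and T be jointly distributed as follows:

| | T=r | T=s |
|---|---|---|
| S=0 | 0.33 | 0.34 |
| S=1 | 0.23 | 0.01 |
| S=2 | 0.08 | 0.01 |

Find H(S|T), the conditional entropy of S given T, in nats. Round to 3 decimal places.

Marginals: p(S) = (0.6700, 0.2400, 0.0900), p(T) = (0.6400, 0.3600).
H(S|T) = Σ p(T) · H(S|T=·).
  T=r: p=0.6400, H(S|T=r) = 0.9692
  T=s: p=0.3600, H(S|T=s) = 0.2531
Weighted sum = 0.711 nats.

0.711 nats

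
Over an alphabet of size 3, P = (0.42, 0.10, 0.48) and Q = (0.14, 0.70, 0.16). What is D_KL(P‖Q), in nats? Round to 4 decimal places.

0.7942 nats

D(P‖Q) = Σ p·ln(p/q).
  0.42·ln(0.42/0.14) = 0.46142
  0.10·ln(0.10/0.70) = -0.19459
  0.48·ln(0.48/0.16) = 0.52733
D(P‖Q) = 0.7942 nats.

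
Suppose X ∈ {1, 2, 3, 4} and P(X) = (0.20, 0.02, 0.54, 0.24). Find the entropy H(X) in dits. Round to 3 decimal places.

0.467 dits

H(X) = −Σ p·log₁₀ p.
  −(0.20)·log₁₀(0.20) = 0.1398
  −(0.02)·log₁₀(0.02) = 0.0340
  −(0.54)·log₁₀(0.54) = 0.1445
  −(0.24)·log₁₀(0.24) = 0.1487
Sum: 0.1398 + 0.0340 + 0.1445 + 0.1487 = 0.467 dits.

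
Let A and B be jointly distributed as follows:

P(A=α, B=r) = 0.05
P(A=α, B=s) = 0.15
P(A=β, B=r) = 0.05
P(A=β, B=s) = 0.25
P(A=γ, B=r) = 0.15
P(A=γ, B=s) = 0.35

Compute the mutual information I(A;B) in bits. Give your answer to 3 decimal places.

0.013 bits

Marginals: p(A) = (0.2000, 0.3000, 0.5000), p(B) = (0.2500, 0.7500).
I(A;B) = H(A) + H(B) − H(A,B).
H(A) = 1.4855, H(B) = 0.8113, H(A,B) = 2.2834.
I(A;B) = 1.4855 + 0.8113 − 2.2834 = 0.013 bits.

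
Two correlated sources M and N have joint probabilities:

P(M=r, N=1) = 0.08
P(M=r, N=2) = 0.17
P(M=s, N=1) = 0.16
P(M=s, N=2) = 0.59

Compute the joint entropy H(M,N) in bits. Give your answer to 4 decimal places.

H(M,N) = −Σ p(x,y)·log₂ p(x,y) over all 4 cells.
  cell (r,1): −0.08·log₂0.08 = 0.29151
  cell (r,2): −0.17·log₂0.17 = 0.43459
  cell (s,1): −0.16·log₂0.16 = 0.42302
  cell (s,2): −0.59·log₂0.59 = 0.44912
Sum = 1.5982 bits.

1.5982 bits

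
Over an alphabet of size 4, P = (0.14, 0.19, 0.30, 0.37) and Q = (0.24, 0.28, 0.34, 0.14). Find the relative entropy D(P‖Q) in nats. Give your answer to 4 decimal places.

0.1729 nats

D(P‖Q) = Σ p·ln(p/q).
  0.14·ln(0.14/0.24) = -0.07546
  0.19·ln(0.19/0.28) = -0.07368
  0.30·ln(0.30/0.34) = -0.03755
  0.37·ln(0.37/0.14) = 0.35959
D(P‖Q) = 0.1729 nats.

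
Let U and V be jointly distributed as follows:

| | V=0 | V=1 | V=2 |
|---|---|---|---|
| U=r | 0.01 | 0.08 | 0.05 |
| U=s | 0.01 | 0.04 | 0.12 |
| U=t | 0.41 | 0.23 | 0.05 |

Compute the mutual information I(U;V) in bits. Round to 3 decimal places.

Marginals: p(U) = (0.1400, 0.1700, 0.6900), p(V) = (0.4300, 0.3500, 0.2200).
I(U;V) = Σ p(x,y)·log₂[p(x,y)/(p(x)p(y))].
  (r,0): 0.01·log₂(0.1661) = -0.0259
  (r,1): 0.08·log₂(1.6327) = 0.0566
  (r,2): 0.05·log₂(1.6234) = 0.0349
  (s,0): 0.01·log₂(0.1368) = -0.0287
  (s,1): 0.04·log₂(0.6723) = -0.0229
  (s,2): 0.12·log₂(3.2086) = 0.2018
  (t,0): 0.41·log₂(1.3819) = 0.1913
  (t,1): 0.23·log₂(0.9524) = -0.0162
  (t,2): 0.05·log₂(0.3294) = -0.0801
Sum = 0.311 bits.

0.311 bits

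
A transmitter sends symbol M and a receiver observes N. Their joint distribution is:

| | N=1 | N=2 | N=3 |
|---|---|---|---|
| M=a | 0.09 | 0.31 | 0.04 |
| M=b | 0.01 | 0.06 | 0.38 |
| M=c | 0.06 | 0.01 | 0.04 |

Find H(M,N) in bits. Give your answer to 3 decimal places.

2.358 bits

H(M,N) = −Σ p(x,y)·log₂ p(x,y) over all 9 cells.
  cell (a,1): −0.09·log₂0.09 = 0.3127
  cell (a,2): −0.31·log₂0.31 = 0.5238
  cell (a,3): −0.04·log₂0.04 = 0.1858
  cell (b,1): −0.01·log₂0.01 = 0.0664
  cell (b,2): −0.06·log₂0.06 = 0.2435
  cell (b,3): −0.38·log₂0.38 = 0.5305
  cell (c,1): −0.06·log₂0.06 = 0.2435
  cell (c,2): −0.01·log₂0.01 = 0.0664
  cell (c,3): −0.04·log₂0.04 = 0.1858
Sum = 2.358 bits.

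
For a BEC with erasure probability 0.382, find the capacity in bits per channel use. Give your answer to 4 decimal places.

0.6180 bits

Binary erasure channel: capacity C = 1 − ε.
C = 1 − 0.382 = 0.6180 bits per channel use.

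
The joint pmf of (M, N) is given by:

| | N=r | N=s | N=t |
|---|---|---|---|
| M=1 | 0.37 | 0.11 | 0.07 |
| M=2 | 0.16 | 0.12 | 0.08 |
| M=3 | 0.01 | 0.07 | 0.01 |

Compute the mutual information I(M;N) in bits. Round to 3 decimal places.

0.109 bits

Marginals: p(M) = (0.5500, 0.3600, 0.0900), p(N) = (0.5400, 0.3000, 0.1600).
I(M;N) = Σ p(x,y)·log₂[p(x,y)/(p(x)p(y))].
  (1,r): 0.37·log₂(1.2458) = 0.1173
  (1,s): 0.11·log₂(0.6667) = -0.0643
  (1,t): 0.07·log₂(0.7955) = -0.0231
  (2,r): 0.16·log₂(0.8230) = -0.0450
  (2,s): 0.12·log₂(1.1111) = 0.0182
  (2,t): 0.08·log₂(1.3889) = 0.0379
  (3,r): 0.01·log₂(0.2058) = -0.0228
  (3,s): 0.07·log₂(2.5926) = 0.0962
  (3,t): 0.01·log₂(0.6944) = -0.0053
Sum = 0.109 bits.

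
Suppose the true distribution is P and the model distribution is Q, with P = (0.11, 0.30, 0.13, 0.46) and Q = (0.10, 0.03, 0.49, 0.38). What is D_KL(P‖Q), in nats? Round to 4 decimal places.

0.6167 nats

D(P‖Q) = Σ p·ln(p/q).
  0.11·ln(0.11/0.10) = 0.01048
  0.30·ln(0.30/0.03) = 0.69078
  0.13·ln(0.13/0.49) = -0.17249
  0.46·ln(0.46/0.38) = 0.08789
D(P‖Q) = 0.6167 nats.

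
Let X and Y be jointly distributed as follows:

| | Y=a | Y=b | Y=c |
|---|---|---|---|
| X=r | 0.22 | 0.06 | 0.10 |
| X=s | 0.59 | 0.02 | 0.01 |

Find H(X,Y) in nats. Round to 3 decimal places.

1.168 nats

H(X,Y) = −Σ p(x,y)·ln p(x,y) over all 6 cells.
  cell (r,a): −0.22·ln0.22 = 0.3331
  cell (r,b): −0.06·ln0.06 = 0.1688
  cell (r,c): −0.10·ln0.10 = 0.2303
  cell (s,a): −0.59·ln0.59 = 0.3113
  cell (s,b): −0.02·ln0.02 = 0.0782
  cell (s,c): −0.01·ln0.01 = 0.0461
Sum = 1.168 nats.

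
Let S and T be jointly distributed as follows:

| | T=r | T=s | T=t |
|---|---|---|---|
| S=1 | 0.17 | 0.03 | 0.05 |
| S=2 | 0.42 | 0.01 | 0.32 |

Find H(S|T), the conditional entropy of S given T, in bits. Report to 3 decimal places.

Chain rule: H(S|T) = H(S,T) − H(T).
Marginals: p(S) = (0.2500, 0.7500), p(T) = (0.5900, 0.0400, 0.3700).
H(S,T) = 1.9206 bits; H(T) = 1.1656 bits.
H(S|T) = 1.9206 − 1.1656 = 0.755 bits.

0.755 bits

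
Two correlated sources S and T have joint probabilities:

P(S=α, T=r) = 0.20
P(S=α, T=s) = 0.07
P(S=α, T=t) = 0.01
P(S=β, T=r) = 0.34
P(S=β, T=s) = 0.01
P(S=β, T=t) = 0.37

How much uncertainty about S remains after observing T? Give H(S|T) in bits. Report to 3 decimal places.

0.624 bits

Marginals: p(S) = (0.2800, 0.7200), p(T) = (0.5400, 0.0800, 0.3800).
H(S|T) = Σ p(T) · H(S|T=·).
  T=r: p=0.5400, H(S|T=r) = 0.9510
  T=s: p=0.0800, H(S|T=s) = 0.5436
  T=t: p=0.3800, H(S|T=t) = 0.1756
Weighted sum = 0.624 bits.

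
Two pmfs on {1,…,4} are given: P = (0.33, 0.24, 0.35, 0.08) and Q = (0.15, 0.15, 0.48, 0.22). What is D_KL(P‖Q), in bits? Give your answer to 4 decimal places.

0.2619 bits

D(P‖Q) = Σ p·log₂(p/q).
  0.33·log₂(0.33/0.15) = 0.37538
  0.24·log₂(0.24/0.15) = 0.16274
  0.35·log₂(0.35/0.48) = -0.15949
  0.08·log₂(0.08/0.22) = -0.11675
D(P‖Q) = 0.2619 bits.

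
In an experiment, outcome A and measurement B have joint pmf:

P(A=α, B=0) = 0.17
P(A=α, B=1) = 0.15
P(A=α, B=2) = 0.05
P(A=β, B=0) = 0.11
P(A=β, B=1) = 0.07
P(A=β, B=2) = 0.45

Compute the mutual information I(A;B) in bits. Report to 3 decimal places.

Marginals: p(A) = (0.3700, 0.6300), p(B) = (0.2800, 0.2200, 0.5000).
I(A;B) = Σ p(x,y)·log₂[p(x,y)/(p(x)p(y))].
  (α,0): 0.17·log₂(1.6409) = 0.1215
  (α,1): 0.15·log₂(1.8428) = 0.1323
  (α,2): 0.05·log₂(0.2703) = -0.0944
  (β,0): 0.11·log₂(0.6236) = -0.0749
  (β,1): 0.07·log₂(0.5051) = -0.0690
  (β,2): 0.45·log₂(1.4286) = 0.2316
Sum = 0.247 bits.

0.247 bits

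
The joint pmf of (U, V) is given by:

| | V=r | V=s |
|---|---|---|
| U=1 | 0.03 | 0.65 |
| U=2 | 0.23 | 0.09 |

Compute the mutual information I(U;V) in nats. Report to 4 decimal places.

0.2600 nats

Marginals: p(U) = (0.6800, 0.3200), p(V) = (0.2600, 0.7400).
I(U;V) = Σ p(x,y)·ln[p(x,y)/(p(x)p(y))].
  (1,r): 0.03·ln(0.1697) = -0.05321
  (1,s): 0.65·ln(1.2917) = 0.16639
  (2,r): 0.23·ln(2.7644) = 0.23387
  (2,s): 0.09·ln(0.3801) = -0.08707
Sum = 0.2600 nats.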